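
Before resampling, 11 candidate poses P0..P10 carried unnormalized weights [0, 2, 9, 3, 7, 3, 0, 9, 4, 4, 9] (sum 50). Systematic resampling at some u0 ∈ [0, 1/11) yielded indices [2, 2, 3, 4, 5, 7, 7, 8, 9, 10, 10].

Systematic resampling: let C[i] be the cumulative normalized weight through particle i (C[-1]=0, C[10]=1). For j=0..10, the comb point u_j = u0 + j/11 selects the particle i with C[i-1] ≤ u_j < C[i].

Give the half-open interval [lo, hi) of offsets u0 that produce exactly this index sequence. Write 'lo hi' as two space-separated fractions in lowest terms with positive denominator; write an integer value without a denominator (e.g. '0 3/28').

31/550 1/11

C = [0, 1/25, 11/50, 7/25, 21/50, 12/25, 12/25, 33/50, 37/50, 41/50, 1]
j=0 picked index 2: u0 ∈ [1/25, 11/50)
j=1 picked index 2: u0 ∈ [-14/275, 71/550)
j=2 picked index 3: u0 ∈ [21/550, 27/275)
j=3 picked index 4: u0 ∈ [2/275, 81/550)
j=4 picked index 5: u0 ∈ [31/550, 32/275)
j=5 picked index 7: u0 ∈ [7/275, 113/550)
j=6 picked index 7: u0 ∈ [-18/275, 63/550)
j=7 picked index 8: u0 ∈ [13/550, 57/550)
j=8 picked index 9: u0 ∈ [7/550, 51/550)
j=9 picked index 10: u0 ∈ [1/550, 2/11)
j=10 picked index 10: u0 ∈ [-49/550, 1/11)
intersection: [31/550, 1/11)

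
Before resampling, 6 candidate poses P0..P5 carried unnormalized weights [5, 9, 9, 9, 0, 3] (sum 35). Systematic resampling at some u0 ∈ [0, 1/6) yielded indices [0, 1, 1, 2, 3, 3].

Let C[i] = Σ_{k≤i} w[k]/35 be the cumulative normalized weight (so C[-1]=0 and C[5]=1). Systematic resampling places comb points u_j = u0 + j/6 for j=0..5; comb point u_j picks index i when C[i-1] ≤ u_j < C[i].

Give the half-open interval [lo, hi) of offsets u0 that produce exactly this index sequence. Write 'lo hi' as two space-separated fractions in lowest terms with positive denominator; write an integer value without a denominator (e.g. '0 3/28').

0 1/15

C = [1/7, 2/5, 23/35, 32/35, 32/35, 1]
j=0 picked index 0: u0 ∈ [0, 1/7)
j=1 picked index 1: u0 ∈ [-1/42, 7/30)
j=2 picked index 1: u0 ∈ [-4/21, 1/15)
j=3 picked index 2: u0 ∈ [-1/10, 11/70)
j=4 picked index 3: u0 ∈ [-1/105, 26/105)
j=5 picked index 3: u0 ∈ [-37/210, 17/210)
intersection: [0, 1/15)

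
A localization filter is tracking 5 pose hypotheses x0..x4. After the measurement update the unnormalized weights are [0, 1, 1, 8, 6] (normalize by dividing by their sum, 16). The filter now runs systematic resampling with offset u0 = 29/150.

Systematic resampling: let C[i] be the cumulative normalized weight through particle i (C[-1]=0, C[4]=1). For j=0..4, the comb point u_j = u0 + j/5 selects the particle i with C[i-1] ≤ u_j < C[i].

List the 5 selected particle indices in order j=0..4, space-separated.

C = [0, 1/16, 1/8, 5/8, 1]
j=0: u_0=29/150 ∈ [1/8, 5/8) → index 3
j=1: u_1=59/150 ∈ [1/8, 5/8) → index 3
j=2: u_2=89/150 ∈ [1/8, 5/8) → index 3
j=3: u_3=119/150 ∈ [5/8, 1) → index 4
j=4: u_4=149/150 ∈ [5/8, 1) → index 4

3 3 3 4 4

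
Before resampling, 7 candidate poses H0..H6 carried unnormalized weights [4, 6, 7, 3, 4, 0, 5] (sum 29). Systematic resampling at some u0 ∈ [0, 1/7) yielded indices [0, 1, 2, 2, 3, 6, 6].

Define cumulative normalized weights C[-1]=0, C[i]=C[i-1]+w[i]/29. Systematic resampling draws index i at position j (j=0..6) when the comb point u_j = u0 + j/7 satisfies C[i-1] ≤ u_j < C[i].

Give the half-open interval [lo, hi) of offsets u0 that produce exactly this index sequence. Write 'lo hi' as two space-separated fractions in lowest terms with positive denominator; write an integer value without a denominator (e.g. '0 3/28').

23/203 24/203

C = [4/29, 10/29, 17/29, 20/29, 24/29, 24/29, 1]
j=0 picked index 0: u0 ∈ [0, 4/29)
j=1 picked index 1: u0 ∈ [-1/203, 41/203)
j=2 picked index 2: u0 ∈ [12/203, 61/203)
j=3 picked index 2: u0 ∈ [-17/203, 32/203)
j=4 picked index 3: u0 ∈ [3/203, 24/203)
j=5 picked index 6: u0 ∈ [23/203, 2/7)
j=6 picked index 6: u0 ∈ [-6/203, 1/7)
intersection: [23/203, 24/203)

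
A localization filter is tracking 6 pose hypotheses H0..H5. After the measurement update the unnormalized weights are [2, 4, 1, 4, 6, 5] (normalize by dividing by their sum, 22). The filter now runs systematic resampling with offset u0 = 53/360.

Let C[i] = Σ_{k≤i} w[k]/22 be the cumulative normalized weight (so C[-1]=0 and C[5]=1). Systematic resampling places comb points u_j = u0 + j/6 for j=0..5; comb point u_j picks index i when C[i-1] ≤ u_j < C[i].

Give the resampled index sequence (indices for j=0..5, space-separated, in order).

C = [1/11, 3/11, 7/22, 1/2, 17/22, 1]
j=0: u_0=53/360 ∈ [1/11, 3/11) → index 1
j=1: u_1=113/360 ∈ [3/11, 7/22) → index 2
j=2: u_2=173/360 ∈ [7/22, 1/2) → index 3
j=3: u_3=233/360 ∈ [1/2, 17/22) → index 4
j=4: u_4=293/360 ∈ [17/22, 1) → index 5
j=5: u_5=353/360 ∈ [17/22, 1) → index 5

1 2 3 4 5 5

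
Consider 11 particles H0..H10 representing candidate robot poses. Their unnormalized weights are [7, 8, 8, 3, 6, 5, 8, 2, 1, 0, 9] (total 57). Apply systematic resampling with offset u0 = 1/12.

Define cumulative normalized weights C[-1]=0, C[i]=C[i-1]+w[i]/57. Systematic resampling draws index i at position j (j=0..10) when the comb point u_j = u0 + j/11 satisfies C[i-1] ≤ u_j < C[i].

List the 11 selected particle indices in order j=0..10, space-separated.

0 1 2 2 3 4 5 6 7 10 10

C = [7/57, 5/19, 23/57, 26/57, 32/57, 37/57, 15/19, 47/57, 16/19, 16/19, 1]
j=0: u_0=1/12 ∈ [0, 7/57) → index 0
j=1: u_1=23/132 ∈ [7/57, 5/19) → index 1
j=2: u_2=35/132 ∈ [5/19, 23/57) → index 2
j=3: u_3=47/132 ∈ [5/19, 23/57) → index 2
j=4: u_4=59/132 ∈ [23/57, 26/57) → index 3
j=5: u_5=71/132 ∈ [26/57, 32/57) → index 4
j=6: u_6=83/132 ∈ [32/57, 37/57) → index 5
j=7: u_7=95/132 ∈ [37/57, 15/19) → index 6
j=8: u_8=107/132 ∈ [15/19, 47/57) → index 7
j=9: u_9=119/132 ∈ [16/19, 1) → index 10
j=10: u_10=131/132 ∈ [16/19, 1) → index 10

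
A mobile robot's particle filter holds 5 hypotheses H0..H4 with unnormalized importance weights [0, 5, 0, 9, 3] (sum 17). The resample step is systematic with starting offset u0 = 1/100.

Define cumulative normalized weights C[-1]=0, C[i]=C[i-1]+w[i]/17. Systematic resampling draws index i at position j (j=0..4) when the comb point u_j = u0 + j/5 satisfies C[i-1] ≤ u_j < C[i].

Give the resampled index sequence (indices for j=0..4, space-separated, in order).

1 1 3 3 3

C = [0, 5/17, 5/17, 14/17, 1]
j=0: u_0=1/100 ∈ [0, 5/17) → index 1
j=1: u_1=21/100 ∈ [0, 5/17) → index 1
j=2: u_2=41/100 ∈ [5/17, 14/17) → index 3
j=3: u_3=61/100 ∈ [5/17, 14/17) → index 3
j=4: u_4=81/100 ∈ [5/17, 14/17) → index 3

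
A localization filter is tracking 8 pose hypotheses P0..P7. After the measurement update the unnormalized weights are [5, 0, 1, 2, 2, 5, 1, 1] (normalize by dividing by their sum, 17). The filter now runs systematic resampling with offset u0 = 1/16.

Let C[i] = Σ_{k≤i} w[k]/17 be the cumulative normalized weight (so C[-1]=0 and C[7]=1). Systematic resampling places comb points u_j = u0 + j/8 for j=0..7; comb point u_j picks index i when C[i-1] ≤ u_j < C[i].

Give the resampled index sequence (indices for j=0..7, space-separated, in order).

C = [5/17, 5/17, 6/17, 8/17, 10/17, 15/17, 16/17, 1]
j=0: u_0=1/16 ∈ [0, 5/17) → index 0
j=1: u_1=3/16 ∈ [0, 5/17) → index 0
j=2: u_2=5/16 ∈ [5/17, 6/17) → index 2
j=3: u_3=7/16 ∈ [6/17, 8/17) → index 3
j=4: u_4=9/16 ∈ [8/17, 10/17) → index 4
j=5: u_5=11/16 ∈ [10/17, 15/17) → index 5
j=6: u_6=13/16 ∈ [10/17, 15/17) → index 5
j=7: u_7=15/16 ∈ [15/17, 16/17) → index 6

0 0 2 3 4 5 5 6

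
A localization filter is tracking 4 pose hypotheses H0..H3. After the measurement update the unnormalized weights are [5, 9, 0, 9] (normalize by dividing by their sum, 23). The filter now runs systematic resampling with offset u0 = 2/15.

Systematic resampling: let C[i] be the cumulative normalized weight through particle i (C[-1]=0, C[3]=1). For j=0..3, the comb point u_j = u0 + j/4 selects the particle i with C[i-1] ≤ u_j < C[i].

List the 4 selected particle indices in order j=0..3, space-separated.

C = [5/23, 14/23, 14/23, 1]
j=0: u_0=2/15 ∈ [0, 5/23) → index 0
j=1: u_1=23/60 ∈ [5/23, 14/23) → index 1
j=2: u_2=19/30 ∈ [14/23, 1) → index 3
j=3: u_3=53/60 ∈ [14/23, 1) → index 3

0 1 3 3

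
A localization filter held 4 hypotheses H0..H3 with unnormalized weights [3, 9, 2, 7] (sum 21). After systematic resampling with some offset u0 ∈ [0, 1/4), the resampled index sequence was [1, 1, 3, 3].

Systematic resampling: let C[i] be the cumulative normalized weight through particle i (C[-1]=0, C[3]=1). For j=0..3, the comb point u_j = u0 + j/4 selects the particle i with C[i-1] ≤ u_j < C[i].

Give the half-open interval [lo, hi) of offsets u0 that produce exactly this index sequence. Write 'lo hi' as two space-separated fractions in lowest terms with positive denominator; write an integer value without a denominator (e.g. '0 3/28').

C = [1/7, 4/7, 2/3, 1]
j=0 picked index 1: u0 ∈ [1/7, 4/7)
j=1 picked index 1: u0 ∈ [-3/28, 9/28)
j=2 picked index 3: u0 ∈ [1/6, 1/2)
j=3 picked index 3: u0 ∈ [-1/12, 1/4)
intersection: [1/6, 1/4)

1/6 1/4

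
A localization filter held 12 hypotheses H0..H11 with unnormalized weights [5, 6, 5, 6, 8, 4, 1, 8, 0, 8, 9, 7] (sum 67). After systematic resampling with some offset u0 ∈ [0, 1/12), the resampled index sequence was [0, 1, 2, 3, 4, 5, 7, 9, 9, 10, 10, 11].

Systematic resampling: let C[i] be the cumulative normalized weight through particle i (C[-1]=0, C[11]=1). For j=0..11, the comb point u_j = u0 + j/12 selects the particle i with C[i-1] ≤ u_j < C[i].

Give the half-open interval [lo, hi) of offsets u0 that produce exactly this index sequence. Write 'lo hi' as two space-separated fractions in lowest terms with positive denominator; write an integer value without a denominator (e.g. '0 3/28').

C = [5/67, 11/67, 16/67, 22/67, 30/67, 34/67, 35/67, 43/67, 43/67, 51/67, 60/67, 1]
j=0 picked index 0: u0 ∈ [0, 5/67)
j=1 picked index 1: u0 ∈ [-7/804, 65/804)
j=2 picked index 2: u0 ∈ [-1/402, 29/402)
j=3 picked index 3: u0 ∈ [-3/268, 21/268)
j=4 picked index 4: u0 ∈ [-1/201, 23/201)
j=5 picked index 5: u0 ∈ [25/804, 73/804)
j=6 picked index 7: u0 ∈ [3/134, 19/134)
j=7 picked index 9: u0 ∈ [47/804, 143/804)
j=8 picked index 9: u0 ∈ [-5/201, 19/201)
j=9 picked index 10: u0 ∈ [3/268, 39/268)
j=10 picked index 10: u0 ∈ [-29/402, 25/402)
j=11 picked index 11: u0 ∈ [-17/804, 1/12)
intersection: [47/804, 25/402)

47/804 25/402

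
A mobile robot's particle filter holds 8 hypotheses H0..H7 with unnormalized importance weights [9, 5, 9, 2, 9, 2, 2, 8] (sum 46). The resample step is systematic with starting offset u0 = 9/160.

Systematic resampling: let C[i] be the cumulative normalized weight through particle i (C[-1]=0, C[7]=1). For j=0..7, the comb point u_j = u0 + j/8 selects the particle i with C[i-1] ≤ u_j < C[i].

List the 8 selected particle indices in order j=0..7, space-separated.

0 0 2 2 4 4 6 7

C = [9/46, 7/23, 1/2, 25/46, 17/23, 18/23, 19/23, 1]
j=0: u_0=9/160 ∈ [0, 9/46) → index 0
j=1: u_1=29/160 ∈ [0, 9/46) → index 0
j=2: u_2=49/160 ∈ [7/23, 1/2) → index 2
j=3: u_3=69/160 ∈ [7/23, 1/2) → index 2
j=4: u_4=89/160 ∈ [25/46, 17/23) → index 4
j=5: u_5=109/160 ∈ [25/46, 17/23) → index 4
j=6: u_6=129/160 ∈ [18/23, 19/23) → index 6
j=7: u_7=149/160 ∈ [19/23, 1) → index 7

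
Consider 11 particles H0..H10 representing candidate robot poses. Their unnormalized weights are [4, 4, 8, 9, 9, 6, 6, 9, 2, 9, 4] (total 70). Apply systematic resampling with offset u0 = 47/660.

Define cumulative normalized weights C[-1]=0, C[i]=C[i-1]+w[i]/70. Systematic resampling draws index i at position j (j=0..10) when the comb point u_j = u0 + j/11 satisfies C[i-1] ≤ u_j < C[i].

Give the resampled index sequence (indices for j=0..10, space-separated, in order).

1 2 3 3 4 5 6 7 8 9 10

C = [2/35, 4/35, 8/35, 5/14, 17/35, 4/7, 23/35, 11/14, 57/70, 33/35, 1]
j=0: u_0=47/660 ∈ [2/35, 4/35) → index 1
j=1: u_1=107/660 ∈ [4/35, 8/35) → index 2
j=2: u_2=167/660 ∈ [8/35, 5/14) → index 3
j=3: u_3=227/660 ∈ [8/35, 5/14) → index 3
j=4: u_4=287/660 ∈ [5/14, 17/35) → index 4
j=5: u_5=347/660 ∈ [17/35, 4/7) → index 5
j=6: u_6=37/60 ∈ [4/7, 23/35) → index 6
j=7: u_7=467/660 ∈ [23/35, 11/14) → index 7
j=8: u_8=527/660 ∈ [11/14, 57/70) → index 8
j=9: u_9=587/660 ∈ [57/70, 33/35) → index 9
j=10: u_10=647/660 ∈ [33/35, 1) → index 10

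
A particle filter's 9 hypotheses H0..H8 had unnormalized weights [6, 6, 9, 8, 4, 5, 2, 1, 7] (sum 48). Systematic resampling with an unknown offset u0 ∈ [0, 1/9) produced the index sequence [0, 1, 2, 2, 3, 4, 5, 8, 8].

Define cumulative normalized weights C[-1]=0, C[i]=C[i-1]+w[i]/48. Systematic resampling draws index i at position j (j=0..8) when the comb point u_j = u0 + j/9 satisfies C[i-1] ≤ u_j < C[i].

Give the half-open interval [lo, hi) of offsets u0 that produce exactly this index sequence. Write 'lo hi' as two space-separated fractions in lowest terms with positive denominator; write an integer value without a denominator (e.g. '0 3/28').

C = [1/8, 1/4, 7/16, 29/48, 11/16, 19/24, 5/6, 41/48, 1]
j=0 picked index 0: u0 ∈ [0, 1/8)
j=1 picked index 1: u0 ∈ [1/72, 5/36)
j=2 picked index 2: u0 ∈ [1/36, 31/144)
j=3 picked index 2: u0 ∈ [-1/12, 5/48)
j=4 picked index 3: u0 ∈ [-1/144, 23/144)
j=5 picked index 4: u0 ∈ [7/144, 19/144)
j=6 picked index 5: u0 ∈ [1/48, 1/8)
j=7 picked index 8: u0 ∈ [11/144, 2/9)
j=8 picked index 8: u0 ∈ [-5/144, 1/9)
intersection: [11/144, 5/48)

11/144 5/48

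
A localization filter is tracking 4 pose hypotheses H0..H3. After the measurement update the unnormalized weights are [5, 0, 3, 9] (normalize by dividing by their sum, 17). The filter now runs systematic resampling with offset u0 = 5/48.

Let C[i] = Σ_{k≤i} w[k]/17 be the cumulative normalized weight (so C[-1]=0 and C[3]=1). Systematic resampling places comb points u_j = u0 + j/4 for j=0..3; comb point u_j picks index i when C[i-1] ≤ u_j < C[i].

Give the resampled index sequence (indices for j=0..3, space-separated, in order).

0 2 3 3

C = [5/17, 5/17, 8/17, 1]
j=0: u_0=5/48 ∈ [0, 5/17) → index 0
j=1: u_1=17/48 ∈ [5/17, 8/17) → index 2
j=2: u_2=29/48 ∈ [8/17, 1) → index 3
j=3: u_3=41/48 ∈ [8/17, 1) → index 3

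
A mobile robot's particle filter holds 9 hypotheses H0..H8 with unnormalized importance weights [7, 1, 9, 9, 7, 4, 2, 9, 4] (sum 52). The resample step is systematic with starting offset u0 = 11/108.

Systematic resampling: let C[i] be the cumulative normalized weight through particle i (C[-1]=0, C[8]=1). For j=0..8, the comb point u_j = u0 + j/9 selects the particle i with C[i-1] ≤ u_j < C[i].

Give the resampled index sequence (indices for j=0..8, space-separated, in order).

0 2 2 3 4 5 7 7 8

C = [7/52, 2/13, 17/52, 1/2, 33/52, 37/52, 3/4, 12/13, 1]
j=0: u_0=11/108 ∈ [0, 7/52) → index 0
j=1: u_1=23/108 ∈ [2/13, 17/52) → index 2
j=2: u_2=35/108 ∈ [2/13, 17/52) → index 2
j=3: u_3=47/108 ∈ [17/52, 1/2) → index 3
j=4: u_4=59/108 ∈ [1/2, 33/52) → index 4
j=5: u_5=71/108 ∈ [33/52, 37/52) → index 5
j=6: u_6=83/108 ∈ [3/4, 12/13) → index 7
j=7: u_7=95/108 ∈ [3/4, 12/13) → index 7
j=8: u_8=107/108 ∈ [12/13, 1) → index 8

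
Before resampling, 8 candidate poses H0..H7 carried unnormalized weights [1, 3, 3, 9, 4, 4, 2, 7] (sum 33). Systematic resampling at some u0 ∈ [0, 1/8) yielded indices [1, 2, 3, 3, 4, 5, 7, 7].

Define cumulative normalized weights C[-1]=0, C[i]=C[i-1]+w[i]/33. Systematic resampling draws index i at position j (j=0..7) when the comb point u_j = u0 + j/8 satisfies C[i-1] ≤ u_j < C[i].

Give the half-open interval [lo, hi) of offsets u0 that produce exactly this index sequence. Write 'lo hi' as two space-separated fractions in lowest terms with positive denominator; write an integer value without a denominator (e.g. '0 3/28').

C = [1/33, 4/33, 7/33, 16/33, 20/33, 8/11, 26/33, 1]
j=0 picked index 1: u0 ∈ [1/33, 4/33)
j=1 picked index 2: u0 ∈ [-1/264, 23/264)
j=2 picked index 3: u0 ∈ [-5/132, 31/132)
j=3 picked index 3: u0 ∈ [-43/264, 29/264)
j=4 picked index 4: u0 ∈ [-1/66, 7/66)
j=5 picked index 5: u0 ∈ [-5/264, 9/88)
j=6 picked index 7: u0 ∈ [5/132, 1/4)
j=7 picked index 7: u0 ∈ [-23/264, 1/8)
intersection: [5/132, 23/264)

5/132 23/264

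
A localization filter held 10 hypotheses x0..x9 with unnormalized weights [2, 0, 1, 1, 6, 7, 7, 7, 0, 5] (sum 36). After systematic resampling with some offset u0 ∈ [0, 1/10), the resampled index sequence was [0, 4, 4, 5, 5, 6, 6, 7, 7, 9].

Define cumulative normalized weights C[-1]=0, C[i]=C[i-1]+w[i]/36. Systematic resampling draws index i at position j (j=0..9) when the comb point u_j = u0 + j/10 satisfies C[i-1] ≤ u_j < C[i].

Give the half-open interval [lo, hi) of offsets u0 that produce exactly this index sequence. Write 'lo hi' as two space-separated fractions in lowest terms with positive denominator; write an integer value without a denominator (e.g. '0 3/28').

C = [1/18, 1/18, 1/12, 1/9, 5/18, 17/36, 2/3, 31/36, 31/36, 1]
j=0 picked index 0: u0 ∈ [0, 1/18)
j=1 picked index 4: u0 ∈ [1/90, 8/45)
j=2 picked index 4: u0 ∈ [-4/45, 7/90)
j=3 picked index 5: u0 ∈ [-1/45, 31/180)
j=4 picked index 5: u0 ∈ [-11/90, 13/180)
j=5 picked index 6: u0 ∈ [-1/36, 1/6)
j=6 picked index 6: u0 ∈ [-23/180, 1/15)
j=7 picked index 7: u0 ∈ [-1/30, 29/180)
j=8 picked index 7: u0 ∈ [-2/15, 11/180)
j=9 picked index 9: u0 ∈ [-7/180, 1/10)
intersection: [1/90, 1/18)

1/90 1/18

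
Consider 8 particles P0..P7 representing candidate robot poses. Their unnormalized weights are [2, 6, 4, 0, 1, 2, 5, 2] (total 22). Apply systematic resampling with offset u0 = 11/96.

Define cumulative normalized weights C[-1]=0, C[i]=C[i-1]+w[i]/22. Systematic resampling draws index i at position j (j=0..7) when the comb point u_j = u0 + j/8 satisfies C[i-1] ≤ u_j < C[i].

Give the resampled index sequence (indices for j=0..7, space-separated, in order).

1 1 2 2 5 6 6 7

C = [1/11, 4/11, 6/11, 6/11, 13/22, 15/22, 10/11, 1]
j=0: u_0=11/96 ∈ [1/11, 4/11) → index 1
j=1: u_1=23/96 ∈ [1/11, 4/11) → index 1
j=2: u_2=35/96 ∈ [4/11, 6/11) → index 2
j=3: u_3=47/96 ∈ [4/11, 6/11) → index 2
j=4: u_4=59/96 ∈ [13/22, 15/22) → index 5
j=5: u_5=71/96 ∈ [15/22, 10/11) → index 6
j=6: u_6=83/96 ∈ [15/22, 10/11) → index 6
j=7: u_7=95/96 ∈ [10/11, 1) → index 7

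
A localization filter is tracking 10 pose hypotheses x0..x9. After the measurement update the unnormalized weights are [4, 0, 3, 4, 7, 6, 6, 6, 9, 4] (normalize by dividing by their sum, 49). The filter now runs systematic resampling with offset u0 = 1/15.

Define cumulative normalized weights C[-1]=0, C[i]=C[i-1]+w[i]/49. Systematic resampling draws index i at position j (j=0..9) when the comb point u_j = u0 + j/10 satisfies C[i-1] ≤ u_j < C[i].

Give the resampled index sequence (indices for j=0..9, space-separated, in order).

0 3 4 4 5 6 7 8 8 9

C = [4/49, 4/49, 1/7, 11/49, 18/49, 24/49, 30/49, 36/49, 45/49, 1]
j=0: u_0=1/15 ∈ [0, 4/49) → index 0
j=1: u_1=1/6 ∈ [1/7, 11/49) → index 3
j=2: u_2=4/15 ∈ [11/49, 18/49) → index 4
j=3: u_3=11/30 ∈ [11/49, 18/49) → index 4
j=4: u_4=7/15 ∈ [18/49, 24/49) → index 5
j=5: u_5=17/30 ∈ [24/49, 30/49) → index 6
j=6: u_6=2/3 ∈ [30/49, 36/49) → index 7
j=7: u_7=23/30 ∈ [36/49, 45/49) → index 8
j=8: u_8=13/15 ∈ [36/49, 45/49) → index 8
j=9: u_9=29/30 ∈ [45/49, 1) → index 9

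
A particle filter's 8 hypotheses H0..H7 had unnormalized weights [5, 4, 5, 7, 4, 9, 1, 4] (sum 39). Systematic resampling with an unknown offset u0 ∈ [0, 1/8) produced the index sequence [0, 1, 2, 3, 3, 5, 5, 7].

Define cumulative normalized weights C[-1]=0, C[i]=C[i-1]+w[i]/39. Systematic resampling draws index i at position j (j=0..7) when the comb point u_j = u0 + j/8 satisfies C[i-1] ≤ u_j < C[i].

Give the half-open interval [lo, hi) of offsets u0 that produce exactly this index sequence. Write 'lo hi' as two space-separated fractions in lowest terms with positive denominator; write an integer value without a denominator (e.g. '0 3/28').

C = [5/39, 3/13, 14/39, 7/13, 25/39, 34/39, 35/39, 1]
j=0 picked index 0: u0 ∈ [0, 5/39)
j=1 picked index 1: u0 ∈ [1/312, 11/104)
j=2 picked index 2: u0 ∈ [-1/52, 17/156)
j=3 picked index 3: u0 ∈ [-5/312, 17/104)
j=4 picked index 3: u0 ∈ [-11/78, 1/26)
j=5 picked index 5: u0 ∈ [5/312, 77/312)
j=6 picked index 5: u0 ∈ [-17/156, 19/156)
j=7 picked index 7: u0 ∈ [7/312, 1/8)
intersection: [7/312, 1/26)

7/312 1/26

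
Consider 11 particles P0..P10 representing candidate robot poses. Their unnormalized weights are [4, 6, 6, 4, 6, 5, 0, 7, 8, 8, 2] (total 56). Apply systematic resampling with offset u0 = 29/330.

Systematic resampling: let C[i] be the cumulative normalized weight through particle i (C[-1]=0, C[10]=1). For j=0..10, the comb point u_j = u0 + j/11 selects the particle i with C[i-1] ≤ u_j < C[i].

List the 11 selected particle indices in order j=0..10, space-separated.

C = [1/14, 5/28, 2/7, 5/14, 13/28, 31/56, 31/56, 19/28, 23/28, 27/28, 1]
j=0: u_0=29/330 ∈ [1/14, 5/28) → index 1
j=1: u_1=59/330 ∈ [5/28, 2/7) → index 2
j=2: u_2=89/330 ∈ [5/28, 2/7) → index 2
j=3: u_3=119/330 ∈ [5/14, 13/28) → index 4
j=4: u_4=149/330 ∈ [5/14, 13/28) → index 4
j=5: u_5=179/330 ∈ [13/28, 31/56) → index 5
j=6: u_6=19/30 ∈ [31/56, 19/28) → index 7
j=7: u_7=239/330 ∈ [19/28, 23/28) → index 8
j=8: u_8=269/330 ∈ [19/28, 23/28) → index 8
j=9: u_9=299/330 ∈ [23/28, 27/28) → index 9
j=10: u_10=329/330 ∈ [27/28, 1) → index 10

1 2 2 4 4 5 7 8 8 9 10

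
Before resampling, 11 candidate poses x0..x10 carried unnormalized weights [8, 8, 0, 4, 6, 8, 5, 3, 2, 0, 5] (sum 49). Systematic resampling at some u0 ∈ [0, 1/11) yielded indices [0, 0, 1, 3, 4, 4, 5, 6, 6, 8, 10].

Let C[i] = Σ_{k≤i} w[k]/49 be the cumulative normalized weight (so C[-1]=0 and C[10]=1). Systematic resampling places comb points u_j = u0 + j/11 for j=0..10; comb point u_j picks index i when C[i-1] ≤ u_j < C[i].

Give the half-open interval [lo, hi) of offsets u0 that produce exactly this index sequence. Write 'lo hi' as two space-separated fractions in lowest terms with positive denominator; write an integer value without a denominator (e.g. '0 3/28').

C = [8/49, 16/49, 16/49, 20/49, 26/49, 34/49, 39/49, 6/7, 44/49, 44/49, 1]
j=0 picked index 0: u0 ∈ [0, 8/49)
j=1 picked index 0: u0 ∈ [-1/11, 39/539)
j=2 picked index 1: u0 ∈ [-10/539, 78/539)
j=3 picked index 3: u0 ∈ [29/539, 73/539)
j=4 picked index 4: u0 ∈ [24/539, 90/539)
j=5 picked index 4: u0 ∈ [-25/539, 41/539)
j=6 picked index 5: u0 ∈ [-8/539, 80/539)
j=7 picked index 6: u0 ∈ [31/539, 86/539)
j=8 picked index 6: u0 ∈ [-18/539, 37/539)
j=9 picked index 8: u0 ∈ [3/77, 43/539)
j=10 picked index 10: u0 ∈ [-6/539, 1/11)
intersection: [31/539, 37/539)

31/539 37/539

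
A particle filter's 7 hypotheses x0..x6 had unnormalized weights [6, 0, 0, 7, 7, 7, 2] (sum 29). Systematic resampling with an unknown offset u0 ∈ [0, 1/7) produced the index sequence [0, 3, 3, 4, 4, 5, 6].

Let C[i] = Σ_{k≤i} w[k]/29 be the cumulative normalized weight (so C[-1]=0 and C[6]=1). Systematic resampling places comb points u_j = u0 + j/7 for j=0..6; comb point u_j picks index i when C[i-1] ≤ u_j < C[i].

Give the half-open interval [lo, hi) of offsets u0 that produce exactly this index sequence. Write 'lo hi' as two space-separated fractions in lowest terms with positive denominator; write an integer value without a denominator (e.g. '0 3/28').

15/203 24/203

C = [6/29, 6/29, 6/29, 13/29, 20/29, 27/29, 1]
j=0 picked index 0: u0 ∈ [0, 6/29)
j=1 picked index 3: u0 ∈ [13/203, 62/203)
j=2 picked index 3: u0 ∈ [-16/203, 33/203)
j=3 picked index 4: u0 ∈ [4/203, 53/203)
j=4 picked index 4: u0 ∈ [-25/203, 24/203)
j=5 picked index 5: u0 ∈ [-5/203, 44/203)
j=6 picked index 6: u0 ∈ [15/203, 1/7)
intersection: [15/203, 24/203)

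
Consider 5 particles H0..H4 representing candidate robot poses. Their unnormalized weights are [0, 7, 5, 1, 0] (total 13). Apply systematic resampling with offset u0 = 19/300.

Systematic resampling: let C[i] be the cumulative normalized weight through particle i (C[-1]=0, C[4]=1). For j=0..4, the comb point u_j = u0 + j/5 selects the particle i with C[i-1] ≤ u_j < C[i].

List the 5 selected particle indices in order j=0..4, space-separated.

1 1 1 2 2

C = [0, 7/13, 12/13, 1, 1]
j=0: u_0=19/300 ∈ [0, 7/13) → index 1
j=1: u_1=79/300 ∈ [0, 7/13) → index 1
j=2: u_2=139/300 ∈ [0, 7/13) → index 1
j=3: u_3=199/300 ∈ [7/13, 12/13) → index 2
j=4: u_4=259/300 ∈ [7/13, 12/13) → index 2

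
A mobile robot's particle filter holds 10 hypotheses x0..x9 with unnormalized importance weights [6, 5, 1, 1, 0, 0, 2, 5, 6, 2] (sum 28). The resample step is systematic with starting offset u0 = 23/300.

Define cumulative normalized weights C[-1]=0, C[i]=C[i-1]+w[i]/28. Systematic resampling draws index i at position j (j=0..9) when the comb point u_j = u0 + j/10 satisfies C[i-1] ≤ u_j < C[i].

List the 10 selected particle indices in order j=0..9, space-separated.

0 0 1 1 6 7 7 8 8 9

C = [3/14, 11/28, 3/7, 13/28, 13/28, 13/28, 15/28, 5/7, 13/14, 1]
j=0: u_0=23/300 ∈ [0, 3/14) → index 0
j=1: u_1=53/300 ∈ [0, 3/14) → index 0
j=2: u_2=83/300 ∈ [3/14, 11/28) → index 1
j=3: u_3=113/300 ∈ [3/14, 11/28) → index 1
j=4: u_4=143/300 ∈ [13/28, 15/28) → index 6
j=5: u_5=173/300 ∈ [15/28, 5/7) → index 7
j=6: u_6=203/300 ∈ [15/28, 5/7) → index 7
j=7: u_7=233/300 ∈ [5/7, 13/14) → index 8
j=8: u_8=263/300 ∈ [5/7, 13/14) → index 8
j=9: u_9=293/300 ∈ [13/14, 1) → index 9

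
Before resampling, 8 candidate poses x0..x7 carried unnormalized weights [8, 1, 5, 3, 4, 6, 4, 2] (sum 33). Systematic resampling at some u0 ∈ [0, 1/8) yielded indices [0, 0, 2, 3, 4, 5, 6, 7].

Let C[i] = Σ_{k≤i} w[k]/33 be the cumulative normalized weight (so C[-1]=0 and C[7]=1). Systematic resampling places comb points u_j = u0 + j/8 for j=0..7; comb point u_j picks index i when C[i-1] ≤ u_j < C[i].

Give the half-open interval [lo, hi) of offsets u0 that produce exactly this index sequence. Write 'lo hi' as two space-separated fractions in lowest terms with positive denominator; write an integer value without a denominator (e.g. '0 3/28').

C = [8/33, 3/11, 14/33, 17/33, 7/11, 9/11, 31/33, 1]
j=0 picked index 0: u0 ∈ [0, 8/33)
j=1 picked index 0: u0 ∈ [-1/8, 31/264)
j=2 picked index 2: u0 ∈ [1/44, 23/132)
j=3 picked index 3: u0 ∈ [13/264, 37/264)
j=4 picked index 4: u0 ∈ [1/66, 3/22)
j=5 picked index 5: u0 ∈ [1/88, 17/88)
j=6 picked index 6: u0 ∈ [3/44, 25/132)
j=7 picked index 7: u0 ∈ [17/264, 1/8)
intersection: [3/44, 31/264)

3/44 31/264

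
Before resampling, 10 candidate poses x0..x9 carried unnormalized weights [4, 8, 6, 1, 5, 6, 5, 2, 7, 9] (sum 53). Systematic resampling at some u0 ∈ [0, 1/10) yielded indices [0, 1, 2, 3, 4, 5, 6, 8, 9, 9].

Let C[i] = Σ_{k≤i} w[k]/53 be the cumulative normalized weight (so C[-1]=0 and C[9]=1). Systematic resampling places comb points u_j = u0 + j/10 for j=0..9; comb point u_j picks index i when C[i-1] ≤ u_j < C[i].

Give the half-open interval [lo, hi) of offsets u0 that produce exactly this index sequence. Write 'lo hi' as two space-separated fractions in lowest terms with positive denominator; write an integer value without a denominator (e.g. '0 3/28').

C = [4/53, 12/53, 18/53, 19/53, 24/53, 30/53, 35/53, 37/53, 44/53, 1]
j=0 picked index 0: u0 ∈ [0, 4/53)
j=1 picked index 1: u0 ∈ [-13/530, 67/530)
j=2 picked index 2: u0 ∈ [7/265, 37/265)
j=3 picked index 3: u0 ∈ [21/530, 31/530)
j=4 picked index 4: u0 ∈ [-11/265, 14/265)
j=5 picked index 5: u0 ∈ [-5/106, 7/106)
j=6 picked index 6: u0 ∈ [-9/265, 16/265)
j=7 picked index 8: u0 ∈ [-1/530, 69/530)
j=8 picked index 9: u0 ∈ [8/265, 1/5)
j=9 picked index 9: u0 ∈ [-37/530, 1/10)
intersection: [21/530, 14/265)

21/530 14/265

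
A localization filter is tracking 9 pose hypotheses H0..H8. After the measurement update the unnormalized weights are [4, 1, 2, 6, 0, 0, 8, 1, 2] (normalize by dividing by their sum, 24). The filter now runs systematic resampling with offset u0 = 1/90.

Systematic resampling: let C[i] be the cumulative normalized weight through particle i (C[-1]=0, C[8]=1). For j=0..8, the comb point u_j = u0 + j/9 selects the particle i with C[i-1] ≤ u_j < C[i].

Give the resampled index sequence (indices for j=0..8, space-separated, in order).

0 0 2 3 3 6 6 6 7

C = [1/6, 5/24, 7/24, 13/24, 13/24, 13/24, 7/8, 11/12, 1]
j=0: u_0=1/90 ∈ [0, 1/6) → index 0
j=1: u_1=11/90 ∈ [0, 1/6) → index 0
j=2: u_2=7/30 ∈ [5/24, 7/24) → index 2
j=3: u_3=31/90 ∈ [7/24, 13/24) → index 3
j=4: u_4=41/90 ∈ [7/24, 13/24) → index 3
j=5: u_5=17/30 ∈ [13/24, 7/8) → index 6
j=6: u_6=61/90 ∈ [13/24, 7/8) → index 6
j=7: u_7=71/90 ∈ [13/24, 7/8) → index 6
j=8: u_8=9/10 ∈ [7/8, 11/12) → index 7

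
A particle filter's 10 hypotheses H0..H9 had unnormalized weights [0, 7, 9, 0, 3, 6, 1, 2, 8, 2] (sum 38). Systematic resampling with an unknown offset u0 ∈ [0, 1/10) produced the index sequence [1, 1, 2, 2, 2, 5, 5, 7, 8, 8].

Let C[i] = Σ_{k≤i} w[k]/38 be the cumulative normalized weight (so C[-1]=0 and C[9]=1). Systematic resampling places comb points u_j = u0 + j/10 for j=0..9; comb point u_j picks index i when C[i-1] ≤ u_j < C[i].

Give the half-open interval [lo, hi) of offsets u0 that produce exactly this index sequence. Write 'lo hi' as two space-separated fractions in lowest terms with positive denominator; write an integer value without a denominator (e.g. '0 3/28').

0 2/95

C = [0, 7/38, 8/19, 8/19, 1/2, 25/38, 13/19, 14/19, 18/19, 1]
j=0 picked index 1: u0 ∈ [0, 7/38)
j=1 picked index 1: u0 ∈ [-1/10, 8/95)
j=2 picked index 2: u0 ∈ [-3/190, 21/95)
j=3 picked index 2: u0 ∈ [-11/95, 23/190)
j=4 picked index 2: u0 ∈ [-41/190, 2/95)
j=5 picked index 5: u0 ∈ [0, 3/19)
j=6 picked index 5: u0 ∈ [-1/10, 11/190)
j=7 picked index 7: u0 ∈ [-3/190, 7/190)
j=8 picked index 8: u0 ∈ [-6/95, 14/95)
j=9 picked index 8: u0 ∈ [-31/190, 9/190)
intersection: [0, 2/95)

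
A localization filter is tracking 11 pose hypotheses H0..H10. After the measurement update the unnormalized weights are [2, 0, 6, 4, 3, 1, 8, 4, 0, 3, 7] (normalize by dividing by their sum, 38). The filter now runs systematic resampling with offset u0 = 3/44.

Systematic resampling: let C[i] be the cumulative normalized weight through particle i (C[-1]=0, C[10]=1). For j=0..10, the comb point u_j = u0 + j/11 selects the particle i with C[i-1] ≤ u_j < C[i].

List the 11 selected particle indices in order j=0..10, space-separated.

C = [1/19, 1/19, 4/19, 6/19, 15/38, 8/19, 12/19, 14/19, 14/19, 31/38, 1]
j=0: u_0=3/44 ∈ [1/19, 4/19) → index 2
j=1: u_1=7/44 ∈ [1/19, 4/19) → index 2
j=2: u_2=1/4 ∈ [4/19, 6/19) → index 3
j=3: u_3=15/44 ∈ [6/19, 15/38) → index 4
j=4: u_4=19/44 ∈ [8/19, 12/19) → index 6
j=5: u_5=23/44 ∈ [8/19, 12/19) → index 6
j=6: u_6=27/44 ∈ [8/19, 12/19) → index 6
j=7: u_7=31/44 ∈ [12/19, 14/19) → index 7
j=8: u_8=35/44 ∈ [14/19, 31/38) → index 9
j=9: u_9=39/44 ∈ [31/38, 1) → index 10
j=10: u_10=43/44 ∈ [31/38, 1) → index 10

2 2 3 4 6 6 6 7 9 10 10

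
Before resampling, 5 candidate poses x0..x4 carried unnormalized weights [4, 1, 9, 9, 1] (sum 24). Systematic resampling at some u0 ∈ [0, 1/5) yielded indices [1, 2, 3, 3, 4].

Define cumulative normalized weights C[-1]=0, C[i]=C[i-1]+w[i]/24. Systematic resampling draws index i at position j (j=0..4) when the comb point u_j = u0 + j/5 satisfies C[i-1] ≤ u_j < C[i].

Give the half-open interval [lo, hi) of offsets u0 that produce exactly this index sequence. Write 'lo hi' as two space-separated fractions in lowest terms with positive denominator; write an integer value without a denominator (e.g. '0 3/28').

C = [1/6, 5/24, 7/12, 23/24, 1]
j=0 picked index 1: u0 ∈ [1/6, 5/24)
j=1 picked index 2: u0 ∈ [1/120, 23/60)
j=2 picked index 3: u0 ∈ [11/60, 67/120)
j=3 picked index 3: u0 ∈ [-1/60, 43/120)
j=4 picked index 4: u0 ∈ [19/120, 1/5)
intersection: [11/60, 1/5)

11/60 1/5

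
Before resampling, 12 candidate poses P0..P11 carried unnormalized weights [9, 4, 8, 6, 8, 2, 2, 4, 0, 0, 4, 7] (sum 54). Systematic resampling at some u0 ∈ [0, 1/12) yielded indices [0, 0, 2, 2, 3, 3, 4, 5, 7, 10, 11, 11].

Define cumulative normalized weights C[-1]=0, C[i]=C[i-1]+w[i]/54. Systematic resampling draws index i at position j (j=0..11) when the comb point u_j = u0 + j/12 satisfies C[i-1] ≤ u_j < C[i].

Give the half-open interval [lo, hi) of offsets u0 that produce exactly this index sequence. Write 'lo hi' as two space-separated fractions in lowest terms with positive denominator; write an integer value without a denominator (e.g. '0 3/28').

2/27 1/12

C = [1/6, 13/54, 7/18, 1/2, 35/54, 37/54, 13/18, 43/54, 43/54, 43/54, 47/54, 1]
j=0 picked index 0: u0 ∈ [0, 1/6)
j=1 picked index 0: u0 ∈ [-1/12, 1/12)
j=2 picked index 2: u0 ∈ [2/27, 2/9)
j=3 picked index 2: u0 ∈ [-1/108, 5/36)
j=4 picked index 3: u0 ∈ [1/18, 1/6)
j=5 picked index 3: u0 ∈ [-1/36, 1/12)
j=6 picked index 4: u0 ∈ [0, 4/27)
j=7 picked index 5: u0 ∈ [7/108, 11/108)
j=8 picked index 7: u0 ∈ [1/18, 7/54)
j=9 picked index 10: u0 ∈ [5/108, 13/108)
j=10 picked index 11: u0 ∈ [1/27, 1/6)
j=11 picked index 11: u0 ∈ [-5/108, 1/12)
intersection: [2/27, 1/12)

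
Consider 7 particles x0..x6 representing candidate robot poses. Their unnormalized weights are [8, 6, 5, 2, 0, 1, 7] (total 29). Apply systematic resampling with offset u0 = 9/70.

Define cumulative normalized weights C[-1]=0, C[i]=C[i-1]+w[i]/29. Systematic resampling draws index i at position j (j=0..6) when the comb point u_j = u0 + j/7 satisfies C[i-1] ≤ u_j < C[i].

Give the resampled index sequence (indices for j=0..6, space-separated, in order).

C = [8/29, 14/29, 19/29, 21/29, 21/29, 22/29, 1]
j=0: u_0=9/70 ∈ [0, 8/29) → index 0
j=1: u_1=19/70 ∈ [0, 8/29) → index 0
j=2: u_2=29/70 ∈ [8/29, 14/29) → index 1
j=3: u_3=39/70 ∈ [14/29, 19/29) → index 2
j=4: u_4=7/10 ∈ [19/29, 21/29) → index 3
j=5: u_5=59/70 ∈ [22/29, 1) → index 6
j=6: u_6=69/70 ∈ [22/29, 1) → index 6

0 0 1 2 3 6 6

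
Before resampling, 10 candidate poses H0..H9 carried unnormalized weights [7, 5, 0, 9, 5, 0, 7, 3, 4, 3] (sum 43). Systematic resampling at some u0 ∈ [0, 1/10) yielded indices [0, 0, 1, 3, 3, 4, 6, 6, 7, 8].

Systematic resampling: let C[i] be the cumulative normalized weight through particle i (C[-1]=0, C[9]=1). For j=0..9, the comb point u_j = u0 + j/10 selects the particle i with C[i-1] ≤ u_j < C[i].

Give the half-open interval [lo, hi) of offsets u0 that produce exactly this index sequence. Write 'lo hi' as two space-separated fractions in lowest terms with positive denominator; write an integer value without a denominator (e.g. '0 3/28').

C = [7/43, 12/43, 12/43, 21/43, 26/43, 26/43, 33/43, 36/43, 40/43, 1]
j=0 picked index 0: u0 ∈ [0, 7/43)
j=1 picked index 0: u0 ∈ [-1/10, 27/430)
j=2 picked index 1: u0 ∈ [-8/215, 17/215)
j=3 picked index 3: u0 ∈ [-9/430, 81/430)
j=4 picked index 3: u0 ∈ [-26/215, 19/215)
j=5 picked index 4: u0 ∈ [-1/86, 9/86)
j=6 picked index 6: u0 ∈ [1/215, 36/215)
j=7 picked index 6: u0 ∈ [-41/430, 29/430)
j=8 picked index 7: u0 ∈ [-7/215, 8/215)
j=9 picked index 8: u0 ∈ [-27/430, 13/430)
intersection: [1/215, 13/430)

1/215 13/430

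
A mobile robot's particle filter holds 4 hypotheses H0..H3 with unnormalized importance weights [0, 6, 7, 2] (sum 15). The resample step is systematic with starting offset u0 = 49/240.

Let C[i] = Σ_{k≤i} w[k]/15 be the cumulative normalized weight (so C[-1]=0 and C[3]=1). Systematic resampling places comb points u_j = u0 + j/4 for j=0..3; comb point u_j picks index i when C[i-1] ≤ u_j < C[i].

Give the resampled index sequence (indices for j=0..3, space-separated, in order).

1 2 2 3

C = [0, 2/5, 13/15, 1]
j=0: u_0=49/240 ∈ [0, 2/5) → index 1
j=1: u_1=109/240 ∈ [2/5, 13/15) → index 2
j=2: u_2=169/240 ∈ [2/5, 13/15) → index 2
j=3: u_3=229/240 ∈ [13/15, 1) → index 3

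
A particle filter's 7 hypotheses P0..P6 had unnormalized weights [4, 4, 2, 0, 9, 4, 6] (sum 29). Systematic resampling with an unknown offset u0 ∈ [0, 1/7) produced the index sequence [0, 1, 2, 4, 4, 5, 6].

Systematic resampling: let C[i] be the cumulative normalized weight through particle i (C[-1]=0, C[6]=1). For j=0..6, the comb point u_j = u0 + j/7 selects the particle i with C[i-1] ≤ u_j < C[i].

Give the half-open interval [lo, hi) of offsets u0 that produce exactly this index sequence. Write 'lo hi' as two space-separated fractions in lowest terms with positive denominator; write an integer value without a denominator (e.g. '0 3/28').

0 12/203

C = [4/29, 8/29, 10/29, 10/29, 19/29, 23/29, 1]
j=0 picked index 0: u0 ∈ [0, 4/29)
j=1 picked index 1: u0 ∈ [-1/203, 27/203)
j=2 picked index 2: u0 ∈ [-2/203, 12/203)
j=3 picked index 4: u0 ∈ [-17/203, 46/203)
j=4 picked index 4: u0 ∈ [-46/203, 17/203)
j=5 picked index 5: u0 ∈ [-12/203, 16/203)
j=6 picked index 6: u0 ∈ [-13/203, 1/7)
intersection: [0, 12/203)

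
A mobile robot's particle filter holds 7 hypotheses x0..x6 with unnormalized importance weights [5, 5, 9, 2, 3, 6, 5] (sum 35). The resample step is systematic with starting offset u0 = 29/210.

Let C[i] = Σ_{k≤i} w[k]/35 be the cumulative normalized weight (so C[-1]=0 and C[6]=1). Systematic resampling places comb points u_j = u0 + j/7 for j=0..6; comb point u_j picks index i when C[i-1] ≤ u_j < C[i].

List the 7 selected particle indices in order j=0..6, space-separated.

C = [1/7, 2/7, 19/35, 3/5, 24/35, 6/7, 1]
j=0: u_0=29/210 ∈ [0, 1/7) → index 0
j=1: u_1=59/210 ∈ [1/7, 2/7) → index 1
j=2: u_2=89/210 ∈ [2/7, 19/35) → index 2
j=3: u_3=17/30 ∈ [19/35, 3/5) → index 3
j=4: u_4=149/210 ∈ [24/35, 6/7) → index 5
j=5: u_5=179/210 ∈ [24/35, 6/7) → index 5
j=6: u_6=209/210 ∈ [6/7, 1) → index 6

0 1 2 3 5 5 6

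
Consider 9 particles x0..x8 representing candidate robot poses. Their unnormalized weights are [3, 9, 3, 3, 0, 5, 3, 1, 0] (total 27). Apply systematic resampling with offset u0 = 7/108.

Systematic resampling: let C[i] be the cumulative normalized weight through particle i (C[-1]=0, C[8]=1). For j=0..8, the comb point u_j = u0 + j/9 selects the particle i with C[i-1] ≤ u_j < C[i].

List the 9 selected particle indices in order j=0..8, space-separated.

C = [1/9, 4/9, 5/9, 2/3, 2/3, 23/27, 26/27, 1, 1]
j=0: u_0=7/108 ∈ [0, 1/9) → index 0
j=1: u_1=19/108 ∈ [1/9, 4/9) → index 1
j=2: u_2=31/108 ∈ [1/9, 4/9) → index 1
j=3: u_3=43/108 ∈ [1/9, 4/9) → index 1
j=4: u_4=55/108 ∈ [4/9, 5/9) → index 2
j=5: u_5=67/108 ∈ [5/9, 2/3) → index 3
j=6: u_6=79/108 ∈ [2/3, 23/27) → index 5
j=7: u_7=91/108 ∈ [2/3, 23/27) → index 5
j=8: u_8=103/108 ∈ [23/27, 26/27) → index 6

0 1 1 1 2 3 5 5 6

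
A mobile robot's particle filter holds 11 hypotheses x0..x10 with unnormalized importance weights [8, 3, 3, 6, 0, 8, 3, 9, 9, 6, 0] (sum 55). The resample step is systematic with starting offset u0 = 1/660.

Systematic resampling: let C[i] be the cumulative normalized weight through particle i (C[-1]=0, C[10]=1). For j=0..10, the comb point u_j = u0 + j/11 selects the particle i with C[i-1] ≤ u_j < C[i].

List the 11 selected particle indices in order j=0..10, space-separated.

C = [8/55, 1/5, 14/55, 4/11, 4/11, 28/55, 31/55, 8/11, 49/55, 1, 1]
j=0: u_0=1/660 ∈ [0, 8/55) → index 0
j=1: u_1=61/660 ∈ [0, 8/55) → index 0
j=2: u_2=11/60 ∈ [8/55, 1/5) → index 1
j=3: u_3=181/660 ∈ [14/55, 4/11) → index 3
j=4: u_4=241/660 ∈ [4/11, 28/55) → index 5
j=5: u_5=301/660 ∈ [4/11, 28/55) → index 5
j=6: u_6=361/660 ∈ [28/55, 31/55) → index 6
j=7: u_7=421/660 ∈ [31/55, 8/11) → index 7
j=8: u_8=481/660 ∈ [8/11, 49/55) → index 8
j=9: u_9=541/660 ∈ [8/11, 49/55) → index 8
j=10: u_10=601/660 ∈ [49/55, 1) → index 9

0 0 1 3 5 5 6 7 8 8 9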